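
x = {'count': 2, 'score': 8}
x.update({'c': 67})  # {'count': 2, 'score': 8, 'c': 67}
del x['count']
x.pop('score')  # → 8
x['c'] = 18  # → {'c': 18}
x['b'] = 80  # {'c': 18, 'b': 80}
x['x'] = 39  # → {'c': 18, 'b': 80, 'x': 39}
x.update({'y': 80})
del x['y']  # {'c': 18, 'b': 80, 'x': 39}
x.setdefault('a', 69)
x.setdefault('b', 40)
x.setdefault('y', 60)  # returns 60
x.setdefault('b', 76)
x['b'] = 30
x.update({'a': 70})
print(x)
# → {'c': 18, 'b': 30, 'x': 39, 'a': 70, 'y': 60}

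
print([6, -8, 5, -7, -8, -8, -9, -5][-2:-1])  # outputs [-9]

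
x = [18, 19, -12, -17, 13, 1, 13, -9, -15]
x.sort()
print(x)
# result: [-17, -15, -12, -9, 1, 13, 13, 18, 19]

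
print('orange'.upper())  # ORANGE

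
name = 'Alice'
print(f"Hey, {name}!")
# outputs Hey, Alice!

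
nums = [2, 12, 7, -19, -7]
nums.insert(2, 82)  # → [2, 12, 82, 7, -19, -7]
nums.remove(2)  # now [12, 82, 7, -19, -7]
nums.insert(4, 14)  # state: [12, 82, 7, -19, 14, -7]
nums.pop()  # -7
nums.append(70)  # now [12, 82, 7, -19, 14, 70]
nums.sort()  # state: [-19, 7, 12, 14, 70, 82]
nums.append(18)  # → [-19, 7, 12, 14, 70, 82, 18]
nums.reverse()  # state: [18, 82, 70, 14, 12, 7, -19]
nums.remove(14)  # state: [18, 82, 70, 12, 7, -19]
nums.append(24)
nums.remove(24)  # [18, 82, 70, 12, 7, -19]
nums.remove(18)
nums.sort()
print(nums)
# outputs [-19, 7, 12, 70, 82]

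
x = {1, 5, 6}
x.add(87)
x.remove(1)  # {5, 6, 87}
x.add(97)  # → {5, 6, 87, 97}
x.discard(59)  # {5, 6, 87, 97}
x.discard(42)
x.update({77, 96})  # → {5, 6, 77, 87, 96, 97}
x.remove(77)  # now {5, 6, 87, 96, 97}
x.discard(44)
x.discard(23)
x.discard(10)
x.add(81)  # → {5, 6, 81, 87, 96, 97}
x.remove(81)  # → {5, 6, 87, 96, 97}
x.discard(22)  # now {5, 6, 87, 96, 97}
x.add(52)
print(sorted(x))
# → [5, 6, 52, 87, 96, 97]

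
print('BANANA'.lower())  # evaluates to banana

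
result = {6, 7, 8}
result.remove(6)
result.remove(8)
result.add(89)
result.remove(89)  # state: {7}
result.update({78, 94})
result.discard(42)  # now {7, 78, 94}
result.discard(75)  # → {7, 78, 94}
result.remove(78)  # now {7, 94}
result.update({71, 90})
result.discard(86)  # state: {7, 71, 90, 94}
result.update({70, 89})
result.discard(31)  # {7, 70, 71, 89, 90, 94}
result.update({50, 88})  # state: {7, 50, 70, 71, 88, 89, 90, 94}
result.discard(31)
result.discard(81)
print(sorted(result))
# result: [7, 50, 70, 71, 88, 89, 90, 94]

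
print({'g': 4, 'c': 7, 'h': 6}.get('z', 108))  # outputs 108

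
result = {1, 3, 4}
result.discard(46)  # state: {1, 3, 4}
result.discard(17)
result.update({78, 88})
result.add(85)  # {1, 3, 4, 78, 85, 88}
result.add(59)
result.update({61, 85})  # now {1, 3, 4, 59, 61, 78, 85, 88}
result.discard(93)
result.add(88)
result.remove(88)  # {1, 3, 4, 59, 61, 78, 85}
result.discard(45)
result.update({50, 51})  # {1, 3, 4, 50, 51, 59, 61, 78, 85}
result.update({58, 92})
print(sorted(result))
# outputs [1, 3, 4, 50, 51, 58, 59, 61, 78, 85, 92]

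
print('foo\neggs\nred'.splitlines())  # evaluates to ['foo', 'eggs', 'red']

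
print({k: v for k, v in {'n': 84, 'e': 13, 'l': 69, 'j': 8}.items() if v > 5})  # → {'n': 84, 'e': 13, 'l': 69, 'j': 8}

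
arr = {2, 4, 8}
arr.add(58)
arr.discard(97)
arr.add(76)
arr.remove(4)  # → {2, 8, 58, 76}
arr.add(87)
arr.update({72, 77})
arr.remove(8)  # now {2, 58, 72, 76, 77, 87}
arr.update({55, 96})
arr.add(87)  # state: {2, 55, 58, 72, 76, 77, 87, 96}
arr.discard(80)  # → {2, 55, 58, 72, 76, 77, 87, 96}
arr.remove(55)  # {2, 58, 72, 76, 77, 87, 96}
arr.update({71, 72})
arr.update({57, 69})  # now {2, 57, 58, 69, 71, 72, 76, 77, 87, 96}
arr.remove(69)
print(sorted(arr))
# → [2, 57, 58, 71, 72, 76, 77, 87, 96]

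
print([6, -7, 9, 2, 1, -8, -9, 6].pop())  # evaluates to 6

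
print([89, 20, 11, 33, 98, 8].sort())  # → None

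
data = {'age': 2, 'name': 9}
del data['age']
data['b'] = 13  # {'name': 9, 'b': 13}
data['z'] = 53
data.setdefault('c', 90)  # 90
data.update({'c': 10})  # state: {'name': 9, 'b': 13, 'z': 53, 'c': 10}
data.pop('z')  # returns 53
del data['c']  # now {'name': 9, 'b': 13}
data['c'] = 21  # {'name': 9, 'b': 13, 'c': 21}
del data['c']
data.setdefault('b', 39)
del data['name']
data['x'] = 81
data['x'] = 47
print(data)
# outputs {'b': 13, 'x': 47}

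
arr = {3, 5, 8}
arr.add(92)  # {3, 5, 8, 92}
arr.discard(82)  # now {3, 5, 8, 92}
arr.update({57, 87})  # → {3, 5, 8, 57, 87, 92}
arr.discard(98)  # {3, 5, 8, 57, 87, 92}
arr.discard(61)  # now {3, 5, 8, 57, 87, 92}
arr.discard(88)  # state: {3, 5, 8, 57, 87, 92}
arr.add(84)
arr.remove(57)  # {3, 5, 8, 84, 87, 92}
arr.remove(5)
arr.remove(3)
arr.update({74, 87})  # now {8, 74, 84, 87, 92}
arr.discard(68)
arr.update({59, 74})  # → {8, 59, 74, 84, 87, 92}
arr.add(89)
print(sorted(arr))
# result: [8, 59, 74, 84, 87, 89, 92]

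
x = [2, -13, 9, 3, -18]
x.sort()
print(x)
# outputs [-18, -13, 2, 3, 9]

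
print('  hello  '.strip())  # hello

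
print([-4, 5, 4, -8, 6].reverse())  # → None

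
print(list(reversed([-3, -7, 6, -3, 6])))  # [6, -3, 6, -7, -3]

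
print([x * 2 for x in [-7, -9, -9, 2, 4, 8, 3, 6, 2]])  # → [-14, -18, -18, 4, 8, 16, 6, 12, 4]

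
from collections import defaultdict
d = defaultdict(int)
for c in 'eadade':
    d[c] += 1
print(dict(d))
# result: {'e': 2, 'a': 2, 'd': 2}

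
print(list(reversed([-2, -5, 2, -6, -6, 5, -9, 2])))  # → [2, -9, 5, -6, -6, 2, -5, -2]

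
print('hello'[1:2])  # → e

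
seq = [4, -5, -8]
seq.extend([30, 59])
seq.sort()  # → [-8, -5, 4, 30, 59]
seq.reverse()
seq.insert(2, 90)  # [59, 30, 90, 4, -5, -8]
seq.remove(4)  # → [59, 30, 90, -5, -8]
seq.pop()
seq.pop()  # -5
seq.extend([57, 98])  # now [59, 30, 90, 57, 98]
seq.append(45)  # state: [59, 30, 90, 57, 98, 45]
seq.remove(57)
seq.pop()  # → 45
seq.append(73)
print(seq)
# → [59, 30, 90, 98, 73]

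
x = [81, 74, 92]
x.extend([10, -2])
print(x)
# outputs [81, 74, 92, 10, -2]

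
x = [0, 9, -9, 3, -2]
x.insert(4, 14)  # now [0, 9, -9, 3, 14, -2]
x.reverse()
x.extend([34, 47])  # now [-2, 14, 3, -9, 9, 0, 34, 47]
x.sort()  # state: [-9, -2, 0, 3, 9, 14, 34, 47]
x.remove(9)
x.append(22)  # [-9, -2, 0, 3, 14, 34, 47, 22]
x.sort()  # [-9, -2, 0, 3, 14, 22, 34, 47]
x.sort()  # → [-9, -2, 0, 3, 14, 22, 34, 47]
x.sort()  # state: [-9, -2, 0, 3, 14, 22, 34, 47]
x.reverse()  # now [47, 34, 22, 14, 3, 0, -2, -9]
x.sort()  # [-9, -2, 0, 3, 14, 22, 34, 47]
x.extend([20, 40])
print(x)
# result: [-9, -2, 0, 3, 14, 22, 34, 47, 20, 40]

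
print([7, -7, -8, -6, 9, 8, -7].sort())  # None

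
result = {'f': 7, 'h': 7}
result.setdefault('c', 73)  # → 73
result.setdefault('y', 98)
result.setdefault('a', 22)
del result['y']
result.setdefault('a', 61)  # 22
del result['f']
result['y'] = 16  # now {'h': 7, 'c': 73, 'a': 22, 'y': 16}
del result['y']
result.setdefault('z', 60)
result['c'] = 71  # {'h': 7, 'c': 71, 'a': 22, 'z': 60}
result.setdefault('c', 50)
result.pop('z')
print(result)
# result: {'h': 7, 'c': 71, 'a': 22}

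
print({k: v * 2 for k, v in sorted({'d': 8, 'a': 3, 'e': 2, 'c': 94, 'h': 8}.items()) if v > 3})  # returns {'c': 188, 'd': 16, 'h': 16}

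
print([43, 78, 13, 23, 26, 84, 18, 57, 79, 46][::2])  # [43, 13, 26, 18, 79]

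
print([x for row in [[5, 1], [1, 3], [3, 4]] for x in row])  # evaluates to [5, 1, 1, 3, 3, 4]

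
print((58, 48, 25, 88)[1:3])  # (48, 25)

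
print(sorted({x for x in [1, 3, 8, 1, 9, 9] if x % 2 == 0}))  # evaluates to [8]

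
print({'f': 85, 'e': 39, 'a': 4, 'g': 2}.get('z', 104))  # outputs 104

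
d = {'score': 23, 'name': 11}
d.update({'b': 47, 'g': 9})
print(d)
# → {'score': 23, 'name': 11, 'b': 47, 'g': 9}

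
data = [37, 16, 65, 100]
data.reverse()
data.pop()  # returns 37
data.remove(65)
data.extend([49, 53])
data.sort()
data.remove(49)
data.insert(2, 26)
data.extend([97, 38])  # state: [16, 53, 26, 100, 97, 38]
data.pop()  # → 38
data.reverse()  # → [97, 100, 26, 53, 16]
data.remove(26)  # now [97, 100, 53, 16]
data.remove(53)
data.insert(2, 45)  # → [97, 100, 45, 16]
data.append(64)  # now [97, 100, 45, 16, 64]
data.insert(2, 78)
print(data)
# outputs [97, 100, 78, 45, 16, 64]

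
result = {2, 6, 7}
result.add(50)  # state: {2, 6, 7, 50}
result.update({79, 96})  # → {2, 6, 7, 50, 79, 96}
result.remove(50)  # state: {2, 6, 7, 79, 96}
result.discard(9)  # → {2, 6, 7, 79, 96}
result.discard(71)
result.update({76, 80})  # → {2, 6, 7, 76, 79, 80, 96}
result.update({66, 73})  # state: {2, 6, 7, 66, 73, 76, 79, 80, 96}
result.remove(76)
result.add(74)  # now {2, 6, 7, 66, 73, 74, 79, 80, 96}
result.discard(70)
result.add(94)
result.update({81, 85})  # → {2, 6, 7, 66, 73, 74, 79, 80, 81, 85, 94, 96}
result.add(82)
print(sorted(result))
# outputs [2, 6, 7, 66, 73, 74, 79, 80, 81, 82, 85, 94, 96]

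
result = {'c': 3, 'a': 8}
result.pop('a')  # 8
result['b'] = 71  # {'c': 3, 'b': 71}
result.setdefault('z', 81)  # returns 81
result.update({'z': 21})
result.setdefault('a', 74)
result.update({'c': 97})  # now {'c': 97, 'b': 71, 'z': 21, 'a': 74}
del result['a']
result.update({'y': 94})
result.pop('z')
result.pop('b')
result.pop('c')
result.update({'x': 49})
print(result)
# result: {'y': 94, 'x': 49}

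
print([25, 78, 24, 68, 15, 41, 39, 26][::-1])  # [26, 39, 41, 15, 68, 24, 78, 25]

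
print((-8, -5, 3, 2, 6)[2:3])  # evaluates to (3,)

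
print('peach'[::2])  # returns pah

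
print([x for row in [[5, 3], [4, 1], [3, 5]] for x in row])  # [5, 3, 4, 1, 3, 5]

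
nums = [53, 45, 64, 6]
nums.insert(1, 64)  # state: [53, 64, 45, 64, 6]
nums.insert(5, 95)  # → [53, 64, 45, 64, 6, 95]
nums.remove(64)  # [53, 45, 64, 6, 95]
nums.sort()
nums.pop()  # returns 95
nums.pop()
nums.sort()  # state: [6, 45, 53]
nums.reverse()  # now [53, 45, 6]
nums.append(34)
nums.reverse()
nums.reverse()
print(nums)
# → [53, 45, 6, 34]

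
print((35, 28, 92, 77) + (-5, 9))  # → (35, 28, 92, 77, -5, 9)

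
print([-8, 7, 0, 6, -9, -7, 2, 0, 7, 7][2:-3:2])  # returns [0, -9, 2]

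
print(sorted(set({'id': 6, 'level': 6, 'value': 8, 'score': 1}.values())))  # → [1, 6, 8]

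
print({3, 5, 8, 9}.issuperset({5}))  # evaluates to True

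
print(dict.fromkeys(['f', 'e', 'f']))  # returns {'f': None, 'e': None}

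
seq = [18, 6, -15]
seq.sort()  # [-15, 6, 18]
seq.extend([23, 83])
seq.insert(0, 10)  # [10, -15, 6, 18, 23, 83]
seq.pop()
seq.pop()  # 23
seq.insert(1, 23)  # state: [10, 23, -15, 6, 18]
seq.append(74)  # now [10, 23, -15, 6, 18, 74]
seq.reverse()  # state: [74, 18, 6, -15, 23, 10]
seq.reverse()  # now [10, 23, -15, 6, 18, 74]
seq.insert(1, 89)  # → [10, 89, 23, -15, 6, 18, 74]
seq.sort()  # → [-15, 6, 10, 18, 23, 74, 89]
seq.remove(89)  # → [-15, 6, 10, 18, 23, 74]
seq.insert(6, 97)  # [-15, 6, 10, 18, 23, 74, 97]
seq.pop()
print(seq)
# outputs [-15, 6, 10, 18, 23, 74]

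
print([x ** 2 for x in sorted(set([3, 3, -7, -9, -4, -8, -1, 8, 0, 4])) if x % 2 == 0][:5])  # [64, 16, 0, 16, 64]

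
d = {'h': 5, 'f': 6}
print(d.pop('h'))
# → 5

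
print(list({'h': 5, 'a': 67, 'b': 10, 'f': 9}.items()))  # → [('h', 5), ('a', 67), ('b', 10), ('f', 9)]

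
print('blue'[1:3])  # lu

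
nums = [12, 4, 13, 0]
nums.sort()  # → [0, 4, 12, 13]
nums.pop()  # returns 13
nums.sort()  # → [0, 4, 12]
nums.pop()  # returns 12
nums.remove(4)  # [0]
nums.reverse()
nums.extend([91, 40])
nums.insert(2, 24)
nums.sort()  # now [0, 24, 40, 91]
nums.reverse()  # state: [91, 40, 24, 0]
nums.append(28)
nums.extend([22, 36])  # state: [91, 40, 24, 0, 28, 22, 36]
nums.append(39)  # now [91, 40, 24, 0, 28, 22, 36, 39]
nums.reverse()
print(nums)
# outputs [39, 36, 22, 28, 0, 24, 40, 91]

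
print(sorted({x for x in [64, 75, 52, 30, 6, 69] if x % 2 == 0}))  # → [6, 30, 52, 64]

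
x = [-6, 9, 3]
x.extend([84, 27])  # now [-6, 9, 3, 84, 27]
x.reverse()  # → [27, 84, 3, 9, -6]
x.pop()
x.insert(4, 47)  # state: [27, 84, 3, 9, 47]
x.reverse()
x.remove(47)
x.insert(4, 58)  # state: [9, 3, 84, 27, 58]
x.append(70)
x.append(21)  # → [9, 3, 84, 27, 58, 70, 21]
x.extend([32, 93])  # [9, 3, 84, 27, 58, 70, 21, 32, 93]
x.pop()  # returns 93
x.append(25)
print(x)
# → [9, 3, 84, 27, 58, 70, 21, 32, 25]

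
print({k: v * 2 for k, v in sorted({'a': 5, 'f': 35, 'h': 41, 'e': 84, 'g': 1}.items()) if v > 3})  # {'a': 10, 'e': 168, 'f': 70, 'h': 82}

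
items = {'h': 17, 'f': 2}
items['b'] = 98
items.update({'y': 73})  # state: {'h': 17, 'f': 2, 'b': 98, 'y': 73}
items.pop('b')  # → 98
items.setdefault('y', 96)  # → 73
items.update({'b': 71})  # {'h': 17, 'f': 2, 'y': 73, 'b': 71}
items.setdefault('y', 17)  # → 73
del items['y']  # {'h': 17, 'f': 2, 'b': 71}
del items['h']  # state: {'f': 2, 'b': 71}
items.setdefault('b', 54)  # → 71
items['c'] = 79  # {'f': 2, 'b': 71, 'c': 79}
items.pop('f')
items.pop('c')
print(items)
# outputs {'b': 71}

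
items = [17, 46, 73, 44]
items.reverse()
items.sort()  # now [17, 44, 46, 73]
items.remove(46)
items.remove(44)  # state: [17, 73]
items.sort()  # [17, 73]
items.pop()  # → 73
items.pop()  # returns 17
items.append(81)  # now [81]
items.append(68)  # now [81, 68]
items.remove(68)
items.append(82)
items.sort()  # [81, 82]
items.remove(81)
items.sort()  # [82]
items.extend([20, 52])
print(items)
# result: [82, 20, 52]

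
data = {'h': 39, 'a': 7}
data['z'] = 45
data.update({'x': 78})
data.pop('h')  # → 39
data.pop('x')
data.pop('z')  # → 45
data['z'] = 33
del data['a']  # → {'z': 33}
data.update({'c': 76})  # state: {'z': 33, 'c': 76}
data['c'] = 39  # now {'z': 33, 'c': 39}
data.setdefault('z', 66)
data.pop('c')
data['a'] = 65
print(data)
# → {'z': 33, 'a': 65}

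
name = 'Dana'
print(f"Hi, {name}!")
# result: Hi, Dana!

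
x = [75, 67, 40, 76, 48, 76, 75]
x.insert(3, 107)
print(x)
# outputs [75, 67, 40, 107, 76, 48, 76, 75]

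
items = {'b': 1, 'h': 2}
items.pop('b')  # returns 1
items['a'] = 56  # {'h': 2, 'a': 56}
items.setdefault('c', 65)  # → 65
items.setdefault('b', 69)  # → 69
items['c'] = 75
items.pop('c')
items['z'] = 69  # {'h': 2, 'a': 56, 'b': 69, 'z': 69}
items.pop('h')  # 2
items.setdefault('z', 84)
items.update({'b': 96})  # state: {'a': 56, 'b': 96, 'z': 69}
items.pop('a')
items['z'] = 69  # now {'b': 96, 'z': 69}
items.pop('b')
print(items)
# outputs {'z': 69}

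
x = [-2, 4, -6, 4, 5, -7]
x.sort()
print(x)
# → [-7, -6, -2, 4, 4, 5]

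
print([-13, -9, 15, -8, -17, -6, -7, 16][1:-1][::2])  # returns [-9, -8, -6]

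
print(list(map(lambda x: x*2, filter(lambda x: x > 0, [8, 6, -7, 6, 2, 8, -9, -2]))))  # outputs [16, 12, 12, 4, 16]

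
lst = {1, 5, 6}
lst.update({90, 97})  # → {1, 5, 6, 90, 97}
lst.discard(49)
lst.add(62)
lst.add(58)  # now {1, 5, 6, 58, 62, 90, 97}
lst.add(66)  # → {1, 5, 6, 58, 62, 66, 90, 97}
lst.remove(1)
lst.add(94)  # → {5, 6, 58, 62, 66, 90, 94, 97}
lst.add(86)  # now {5, 6, 58, 62, 66, 86, 90, 94, 97}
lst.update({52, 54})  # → {5, 6, 52, 54, 58, 62, 66, 86, 90, 94, 97}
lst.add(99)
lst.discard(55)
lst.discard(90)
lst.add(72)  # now {5, 6, 52, 54, 58, 62, 66, 72, 86, 94, 97, 99}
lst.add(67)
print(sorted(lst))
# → [5, 6, 52, 54, 58, 62, 66, 67, 72, 86, 94, 97, 99]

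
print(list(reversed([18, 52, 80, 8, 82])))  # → [82, 8, 80, 52, 18]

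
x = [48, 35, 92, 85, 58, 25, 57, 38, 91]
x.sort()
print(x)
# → [25, 35, 38, 48, 57, 58, 85, 91, 92]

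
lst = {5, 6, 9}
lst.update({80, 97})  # {5, 6, 9, 80, 97}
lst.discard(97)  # {5, 6, 9, 80}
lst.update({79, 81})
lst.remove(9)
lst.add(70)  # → {5, 6, 70, 79, 80, 81}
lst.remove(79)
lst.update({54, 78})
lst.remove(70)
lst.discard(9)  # {5, 6, 54, 78, 80, 81}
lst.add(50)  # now {5, 6, 50, 54, 78, 80, 81}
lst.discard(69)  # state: {5, 6, 50, 54, 78, 80, 81}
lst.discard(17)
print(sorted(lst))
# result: [5, 6, 50, 54, 78, 80, 81]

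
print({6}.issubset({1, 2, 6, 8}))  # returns True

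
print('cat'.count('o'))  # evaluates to 0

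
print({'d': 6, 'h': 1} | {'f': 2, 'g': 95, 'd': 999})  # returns {'d': 999, 'h': 1, 'f': 2, 'g': 95}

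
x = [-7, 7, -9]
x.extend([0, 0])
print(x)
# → [-7, 7, -9, 0, 0]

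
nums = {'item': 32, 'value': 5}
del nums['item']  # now {'value': 5}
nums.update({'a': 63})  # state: {'value': 5, 'a': 63}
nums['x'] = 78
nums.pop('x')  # 78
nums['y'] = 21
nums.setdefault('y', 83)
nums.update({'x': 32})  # {'value': 5, 'a': 63, 'y': 21, 'x': 32}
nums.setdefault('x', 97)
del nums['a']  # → {'value': 5, 'y': 21, 'x': 32}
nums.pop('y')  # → 21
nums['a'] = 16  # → {'value': 5, 'x': 32, 'a': 16}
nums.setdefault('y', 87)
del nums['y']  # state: {'value': 5, 'x': 32, 'a': 16}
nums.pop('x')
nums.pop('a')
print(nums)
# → {'value': 5}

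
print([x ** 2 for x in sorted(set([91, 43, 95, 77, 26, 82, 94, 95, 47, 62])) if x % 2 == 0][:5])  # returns [676, 3844, 6724, 8836]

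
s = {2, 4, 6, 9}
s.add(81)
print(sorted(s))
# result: [2, 4, 6, 9, 81]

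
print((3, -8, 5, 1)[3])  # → 1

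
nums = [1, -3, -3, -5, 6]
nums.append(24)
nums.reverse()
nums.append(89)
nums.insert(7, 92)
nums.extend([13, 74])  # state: [24, 6, -5, -3, -3, 1, 89, 92, 13, 74]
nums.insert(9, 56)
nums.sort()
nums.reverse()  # [92, 89, 74, 56, 24, 13, 6, 1, -3, -3, -5]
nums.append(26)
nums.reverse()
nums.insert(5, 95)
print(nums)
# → [26, -5, -3, -3, 1, 95, 6, 13, 24, 56, 74, 89, 92]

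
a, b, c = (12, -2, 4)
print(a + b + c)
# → 14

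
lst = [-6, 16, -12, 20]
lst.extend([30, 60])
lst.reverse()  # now [60, 30, 20, -12, 16, -6]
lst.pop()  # -6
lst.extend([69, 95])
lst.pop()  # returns 95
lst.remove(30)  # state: [60, 20, -12, 16, 69]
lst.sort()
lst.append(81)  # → [-12, 16, 20, 60, 69, 81]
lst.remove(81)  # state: [-12, 16, 20, 60, 69]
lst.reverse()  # [69, 60, 20, 16, -12]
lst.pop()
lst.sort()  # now [16, 20, 60, 69]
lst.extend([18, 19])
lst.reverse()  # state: [19, 18, 69, 60, 20, 16]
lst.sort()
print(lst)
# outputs [16, 18, 19, 20, 60, 69]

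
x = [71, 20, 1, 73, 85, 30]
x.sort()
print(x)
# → [1, 20, 30, 71, 73, 85]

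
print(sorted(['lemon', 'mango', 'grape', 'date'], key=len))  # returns ['date', 'lemon', 'mango', 'grape']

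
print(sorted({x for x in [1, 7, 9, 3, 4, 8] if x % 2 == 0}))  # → [4, 8]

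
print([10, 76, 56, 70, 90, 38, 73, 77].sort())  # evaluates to None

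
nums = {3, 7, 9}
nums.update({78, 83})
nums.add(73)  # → {3, 7, 9, 73, 78, 83}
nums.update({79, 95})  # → {3, 7, 9, 73, 78, 79, 83, 95}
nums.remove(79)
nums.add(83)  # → {3, 7, 9, 73, 78, 83, 95}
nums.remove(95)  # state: {3, 7, 9, 73, 78, 83}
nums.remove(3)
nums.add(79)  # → {7, 9, 73, 78, 79, 83}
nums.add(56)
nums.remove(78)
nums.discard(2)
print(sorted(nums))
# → [7, 9, 56, 73, 79, 83]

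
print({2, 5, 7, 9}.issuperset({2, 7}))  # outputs True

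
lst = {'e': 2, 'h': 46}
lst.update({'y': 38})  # {'e': 2, 'h': 46, 'y': 38}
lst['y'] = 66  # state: {'e': 2, 'h': 46, 'y': 66}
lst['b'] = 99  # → {'e': 2, 'h': 46, 'y': 66, 'b': 99}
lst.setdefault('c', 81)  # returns 81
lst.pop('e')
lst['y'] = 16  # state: {'h': 46, 'y': 16, 'b': 99, 'c': 81}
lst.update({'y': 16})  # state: {'h': 46, 'y': 16, 'b': 99, 'c': 81}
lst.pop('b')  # 99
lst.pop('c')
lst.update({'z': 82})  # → {'h': 46, 'y': 16, 'z': 82}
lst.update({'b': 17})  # {'h': 46, 'y': 16, 'z': 82, 'b': 17}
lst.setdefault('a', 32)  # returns 32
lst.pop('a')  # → 32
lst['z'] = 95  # {'h': 46, 'y': 16, 'z': 95, 'b': 17}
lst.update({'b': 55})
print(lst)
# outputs {'h': 46, 'y': 16, 'z': 95, 'b': 55}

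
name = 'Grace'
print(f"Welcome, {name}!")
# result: Welcome, Grace!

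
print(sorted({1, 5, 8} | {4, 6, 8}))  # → [1, 4, 5, 6, 8]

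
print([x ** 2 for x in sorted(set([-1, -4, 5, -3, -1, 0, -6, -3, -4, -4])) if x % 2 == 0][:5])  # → [36, 16, 0]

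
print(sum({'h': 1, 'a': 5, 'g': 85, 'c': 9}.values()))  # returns 100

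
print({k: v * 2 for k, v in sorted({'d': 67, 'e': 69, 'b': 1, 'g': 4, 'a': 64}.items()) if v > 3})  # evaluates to {'a': 128, 'd': 134, 'e': 138, 'g': 8}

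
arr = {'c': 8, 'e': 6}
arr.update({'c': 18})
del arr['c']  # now {'e': 6}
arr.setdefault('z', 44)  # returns 44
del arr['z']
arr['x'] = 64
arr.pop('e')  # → 6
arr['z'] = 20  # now {'x': 64, 'z': 20}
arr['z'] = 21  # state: {'x': 64, 'z': 21}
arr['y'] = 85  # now {'x': 64, 'z': 21, 'y': 85}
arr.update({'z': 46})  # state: {'x': 64, 'z': 46, 'y': 85}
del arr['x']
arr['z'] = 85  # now {'z': 85, 'y': 85}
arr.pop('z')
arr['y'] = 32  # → {'y': 32}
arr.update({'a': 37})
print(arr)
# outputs {'y': 32, 'a': 37}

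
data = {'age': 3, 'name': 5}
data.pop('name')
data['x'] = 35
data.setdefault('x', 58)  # 35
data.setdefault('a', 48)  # 48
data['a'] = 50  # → {'age': 3, 'x': 35, 'a': 50}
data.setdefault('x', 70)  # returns 35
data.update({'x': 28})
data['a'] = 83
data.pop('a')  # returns 83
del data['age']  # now {'x': 28}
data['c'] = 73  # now {'x': 28, 'c': 73}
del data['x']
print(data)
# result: {'c': 73}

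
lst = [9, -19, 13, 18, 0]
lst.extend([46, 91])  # [9, -19, 13, 18, 0, 46, 91]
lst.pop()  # 91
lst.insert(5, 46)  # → [9, -19, 13, 18, 0, 46, 46]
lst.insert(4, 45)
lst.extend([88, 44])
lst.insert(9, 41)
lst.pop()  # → 44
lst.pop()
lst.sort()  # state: [-19, 0, 9, 13, 18, 45, 46, 46, 88]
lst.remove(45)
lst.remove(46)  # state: [-19, 0, 9, 13, 18, 46, 88]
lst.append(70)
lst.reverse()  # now [70, 88, 46, 18, 13, 9, 0, -19]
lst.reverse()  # [-19, 0, 9, 13, 18, 46, 88, 70]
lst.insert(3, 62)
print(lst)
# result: [-19, 0, 9, 62, 13, 18, 46, 88, 70]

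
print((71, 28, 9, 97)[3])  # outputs 97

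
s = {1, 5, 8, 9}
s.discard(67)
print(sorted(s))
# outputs [1, 5, 8, 9]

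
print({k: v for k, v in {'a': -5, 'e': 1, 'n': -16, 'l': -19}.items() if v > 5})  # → {}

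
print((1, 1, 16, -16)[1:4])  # (1, 16, -16)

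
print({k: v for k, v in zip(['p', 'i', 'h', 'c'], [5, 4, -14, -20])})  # {'p': 5, 'i': 4, 'h': -14, 'c': -20}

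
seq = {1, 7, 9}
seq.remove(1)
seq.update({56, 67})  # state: {7, 9, 56, 67}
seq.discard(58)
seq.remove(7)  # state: {9, 56, 67}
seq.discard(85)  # {9, 56, 67}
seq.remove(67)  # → {9, 56}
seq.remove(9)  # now {56}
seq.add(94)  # {56, 94}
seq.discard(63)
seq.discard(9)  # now {56, 94}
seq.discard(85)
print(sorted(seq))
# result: [56, 94]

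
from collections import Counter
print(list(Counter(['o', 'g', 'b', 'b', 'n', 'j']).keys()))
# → ['o', 'g', 'b', 'n', 'j']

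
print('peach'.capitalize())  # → Peach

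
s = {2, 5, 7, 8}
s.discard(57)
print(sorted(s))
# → [2, 5, 7, 8]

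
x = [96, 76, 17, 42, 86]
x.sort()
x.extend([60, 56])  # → [17, 42, 76, 86, 96, 60, 56]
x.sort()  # [17, 42, 56, 60, 76, 86, 96]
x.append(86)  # [17, 42, 56, 60, 76, 86, 96, 86]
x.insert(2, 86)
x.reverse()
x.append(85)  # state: [86, 96, 86, 76, 60, 56, 86, 42, 17, 85]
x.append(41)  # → [86, 96, 86, 76, 60, 56, 86, 42, 17, 85, 41]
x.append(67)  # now [86, 96, 86, 76, 60, 56, 86, 42, 17, 85, 41, 67]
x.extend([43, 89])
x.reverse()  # [89, 43, 67, 41, 85, 17, 42, 86, 56, 60, 76, 86, 96, 86]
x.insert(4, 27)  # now [89, 43, 67, 41, 27, 85, 17, 42, 86, 56, 60, 76, 86, 96, 86]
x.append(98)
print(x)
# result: [89, 43, 67, 41, 27, 85, 17, 42, 86, 56, 60, 76, 86, 96, 86, 98]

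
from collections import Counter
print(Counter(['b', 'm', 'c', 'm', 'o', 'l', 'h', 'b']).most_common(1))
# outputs [('b', 2)]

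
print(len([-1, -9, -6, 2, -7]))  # 5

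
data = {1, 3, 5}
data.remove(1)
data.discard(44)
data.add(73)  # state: {3, 5, 73}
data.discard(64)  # {3, 5, 73}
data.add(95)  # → {3, 5, 73, 95}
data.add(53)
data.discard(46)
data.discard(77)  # {3, 5, 53, 73, 95}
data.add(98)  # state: {3, 5, 53, 73, 95, 98}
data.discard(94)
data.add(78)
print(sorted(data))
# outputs [3, 5, 53, 73, 78, 95, 98]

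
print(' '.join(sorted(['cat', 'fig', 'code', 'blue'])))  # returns blue cat code fig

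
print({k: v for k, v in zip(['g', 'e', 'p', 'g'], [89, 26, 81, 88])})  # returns {'g': 88, 'e': 26, 'p': 81}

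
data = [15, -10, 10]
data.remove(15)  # [-10, 10]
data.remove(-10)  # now [10]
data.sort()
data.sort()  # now [10]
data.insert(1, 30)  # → [10, 30]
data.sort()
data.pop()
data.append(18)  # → [10, 18]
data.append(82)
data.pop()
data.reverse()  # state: [18, 10]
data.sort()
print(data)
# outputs [10, 18]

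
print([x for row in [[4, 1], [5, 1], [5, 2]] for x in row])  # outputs [4, 1, 5, 1, 5, 2]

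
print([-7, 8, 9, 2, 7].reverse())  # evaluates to None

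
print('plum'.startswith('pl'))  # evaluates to True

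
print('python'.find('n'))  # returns 5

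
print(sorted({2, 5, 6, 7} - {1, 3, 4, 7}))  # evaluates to [2, 5, 6]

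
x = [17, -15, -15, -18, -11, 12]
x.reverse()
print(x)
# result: [12, -11, -18, -15, -15, 17]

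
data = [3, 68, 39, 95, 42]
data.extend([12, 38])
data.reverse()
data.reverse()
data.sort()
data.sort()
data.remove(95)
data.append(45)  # [3, 12, 38, 39, 42, 68, 45]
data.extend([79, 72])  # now [3, 12, 38, 39, 42, 68, 45, 79, 72]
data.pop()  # 72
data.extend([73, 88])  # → [3, 12, 38, 39, 42, 68, 45, 79, 73, 88]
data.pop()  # 88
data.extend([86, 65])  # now [3, 12, 38, 39, 42, 68, 45, 79, 73, 86, 65]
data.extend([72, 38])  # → [3, 12, 38, 39, 42, 68, 45, 79, 73, 86, 65, 72, 38]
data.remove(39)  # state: [3, 12, 38, 42, 68, 45, 79, 73, 86, 65, 72, 38]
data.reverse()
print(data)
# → [38, 72, 65, 86, 73, 79, 45, 68, 42, 38, 12, 3]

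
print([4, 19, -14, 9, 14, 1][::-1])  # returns [1, 14, 9, -14, 19, 4]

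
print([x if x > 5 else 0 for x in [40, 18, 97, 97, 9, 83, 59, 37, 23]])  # [40, 18, 97, 97, 9, 83, 59, 37, 23]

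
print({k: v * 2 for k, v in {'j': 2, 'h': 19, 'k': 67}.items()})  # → {'j': 4, 'h': 38, 'k': 134}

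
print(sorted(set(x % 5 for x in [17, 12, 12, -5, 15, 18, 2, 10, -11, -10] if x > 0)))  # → [0, 2, 3]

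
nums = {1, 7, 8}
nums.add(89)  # {1, 7, 8, 89}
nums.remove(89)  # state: {1, 7, 8}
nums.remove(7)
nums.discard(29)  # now {1, 8}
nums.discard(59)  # {1, 8}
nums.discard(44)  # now {1, 8}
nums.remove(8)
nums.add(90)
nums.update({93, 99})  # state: {1, 90, 93, 99}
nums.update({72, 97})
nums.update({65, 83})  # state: {1, 65, 72, 83, 90, 93, 97, 99}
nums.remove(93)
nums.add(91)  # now {1, 65, 72, 83, 90, 91, 97, 99}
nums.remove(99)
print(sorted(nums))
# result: [1, 65, 72, 83, 90, 91, 97]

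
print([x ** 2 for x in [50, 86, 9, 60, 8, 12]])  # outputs [2500, 7396, 81, 3600, 64, 144]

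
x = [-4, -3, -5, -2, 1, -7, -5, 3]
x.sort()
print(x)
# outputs [-7, -5, -5, -4, -3, -2, 1, 3]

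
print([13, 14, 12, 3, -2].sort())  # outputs None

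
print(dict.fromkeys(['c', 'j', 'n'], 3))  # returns {'c': 3, 'j': 3, 'n': 3}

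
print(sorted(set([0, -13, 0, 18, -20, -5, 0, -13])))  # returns [-20, -13, -5, 0, 18]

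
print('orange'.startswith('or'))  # True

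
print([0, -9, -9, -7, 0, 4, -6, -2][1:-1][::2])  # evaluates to [-9, -7, 4]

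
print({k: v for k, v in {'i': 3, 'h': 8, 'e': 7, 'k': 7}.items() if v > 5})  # {'h': 8, 'e': 7, 'k': 7}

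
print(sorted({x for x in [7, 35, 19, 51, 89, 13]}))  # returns [7, 13, 19, 35, 51, 89]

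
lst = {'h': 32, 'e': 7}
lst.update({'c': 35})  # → {'h': 32, 'e': 7, 'c': 35}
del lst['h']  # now {'e': 7, 'c': 35}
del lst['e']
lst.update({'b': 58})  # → {'c': 35, 'b': 58}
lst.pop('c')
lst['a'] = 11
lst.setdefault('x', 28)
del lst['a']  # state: {'b': 58, 'x': 28}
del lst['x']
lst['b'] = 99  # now {'b': 99}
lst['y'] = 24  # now {'b': 99, 'y': 24}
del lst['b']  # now {'y': 24}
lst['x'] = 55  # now {'y': 24, 'x': 55}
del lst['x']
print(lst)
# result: {'y': 24}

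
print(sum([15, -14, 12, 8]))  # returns 21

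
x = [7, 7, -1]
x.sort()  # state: [-1, 7, 7]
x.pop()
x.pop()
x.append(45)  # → [-1, 45]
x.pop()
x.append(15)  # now [-1, 15]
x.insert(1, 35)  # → [-1, 35, 15]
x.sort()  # [-1, 15, 35]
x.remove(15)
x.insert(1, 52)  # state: [-1, 52, 35]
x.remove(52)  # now [-1, 35]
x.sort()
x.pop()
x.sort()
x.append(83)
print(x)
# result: [-1, 83]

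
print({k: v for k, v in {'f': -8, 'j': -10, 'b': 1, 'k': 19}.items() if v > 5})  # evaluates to {'k': 19}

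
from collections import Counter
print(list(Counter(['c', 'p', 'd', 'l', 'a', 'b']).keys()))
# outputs ['c', 'p', 'd', 'l', 'a', 'b']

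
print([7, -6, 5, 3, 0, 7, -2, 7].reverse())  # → None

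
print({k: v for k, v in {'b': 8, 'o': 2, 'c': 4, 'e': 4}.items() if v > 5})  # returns {'b': 8}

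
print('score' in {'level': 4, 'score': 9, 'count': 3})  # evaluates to True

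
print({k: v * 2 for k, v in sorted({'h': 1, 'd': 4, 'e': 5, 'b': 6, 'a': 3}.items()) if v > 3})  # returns {'b': 12, 'd': 8, 'e': 10}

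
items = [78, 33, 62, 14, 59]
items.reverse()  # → [59, 14, 62, 33, 78]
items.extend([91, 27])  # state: [59, 14, 62, 33, 78, 91, 27]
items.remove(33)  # [59, 14, 62, 78, 91, 27]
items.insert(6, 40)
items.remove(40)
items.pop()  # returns 27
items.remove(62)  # [59, 14, 78, 91]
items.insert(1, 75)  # [59, 75, 14, 78, 91]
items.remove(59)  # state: [75, 14, 78, 91]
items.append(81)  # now [75, 14, 78, 91, 81]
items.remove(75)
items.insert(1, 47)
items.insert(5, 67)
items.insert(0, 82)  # [82, 14, 47, 78, 91, 81, 67]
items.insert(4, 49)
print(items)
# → [82, 14, 47, 78, 49, 91, 81, 67]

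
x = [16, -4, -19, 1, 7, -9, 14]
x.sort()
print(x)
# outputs [-19, -9, -4, 1, 7, 14, 16]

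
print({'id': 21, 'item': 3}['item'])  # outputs 3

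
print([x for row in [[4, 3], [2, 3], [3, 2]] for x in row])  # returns [4, 3, 2, 3, 3, 2]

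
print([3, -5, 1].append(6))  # None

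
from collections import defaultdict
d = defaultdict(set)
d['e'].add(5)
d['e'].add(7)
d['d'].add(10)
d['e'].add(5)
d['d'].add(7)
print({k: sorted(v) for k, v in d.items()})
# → {'e': [5, 7], 'd': [7, 10]}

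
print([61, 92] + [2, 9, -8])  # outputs [61, 92, 2, 9, -8]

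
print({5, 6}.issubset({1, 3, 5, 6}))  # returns True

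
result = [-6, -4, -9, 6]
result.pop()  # 6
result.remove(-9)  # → [-6, -4]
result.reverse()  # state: [-4, -6]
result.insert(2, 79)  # [-4, -6, 79]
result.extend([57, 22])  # [-4, -6, 79, 57, 22]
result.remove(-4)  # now [-6, 79, 57, 22]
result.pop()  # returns 22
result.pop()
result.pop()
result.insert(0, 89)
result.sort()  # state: [-6, 89]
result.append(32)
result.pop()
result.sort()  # [-6, 89]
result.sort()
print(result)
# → [-6, 89]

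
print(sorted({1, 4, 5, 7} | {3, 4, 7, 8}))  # [1, 3, 4, 5, 7, 8]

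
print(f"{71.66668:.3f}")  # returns 71.667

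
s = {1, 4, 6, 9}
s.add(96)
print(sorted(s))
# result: [1, 4, 6, 9, 96]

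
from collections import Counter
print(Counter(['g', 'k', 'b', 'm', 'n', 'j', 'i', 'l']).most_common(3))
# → [('g', 1), ('k', 1), ('b', 1)]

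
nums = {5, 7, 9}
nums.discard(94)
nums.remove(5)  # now {7, 9}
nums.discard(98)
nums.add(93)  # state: {7, 9, 93}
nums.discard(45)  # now {7, 9, 93}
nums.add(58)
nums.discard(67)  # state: {7, 9, 58, 93}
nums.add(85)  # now {7, 9, 58, 85, 93}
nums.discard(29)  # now {7, 9, 58, 85, 93}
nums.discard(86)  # {7, 9, 58, 85, 93}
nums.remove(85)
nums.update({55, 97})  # {7, 9, 55, 58, 93, 97}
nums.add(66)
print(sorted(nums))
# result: [7, 9, 55, 58, 66, 93, 97]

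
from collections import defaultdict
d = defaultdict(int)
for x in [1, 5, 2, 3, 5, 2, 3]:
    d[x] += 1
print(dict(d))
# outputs {1: 1, 5: 2, 2: 2, 3: 2}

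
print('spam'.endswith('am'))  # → True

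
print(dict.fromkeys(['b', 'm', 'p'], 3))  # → {'b': 3, 'm': 3, 'p': 3}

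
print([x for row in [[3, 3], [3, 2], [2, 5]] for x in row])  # [3, 3, 3, 2, 2, 5]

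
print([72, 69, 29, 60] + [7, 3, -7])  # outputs [72, 69, 29, 60, 7, 3, -7]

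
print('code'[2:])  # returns de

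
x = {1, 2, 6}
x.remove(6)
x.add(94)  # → {1, 2, 94}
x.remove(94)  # {1, 2}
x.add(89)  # {1, 2, 89}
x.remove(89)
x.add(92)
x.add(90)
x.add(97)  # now {1, 2, 90, 92, 97}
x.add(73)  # {1, 2, 73, 90, 92, 97}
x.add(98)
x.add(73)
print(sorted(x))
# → [1, 2, 73, 90, 92, 97, 98]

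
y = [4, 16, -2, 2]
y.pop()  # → 2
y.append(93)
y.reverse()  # [93, -2, 16, 4]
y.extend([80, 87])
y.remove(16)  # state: [93, -2, 4, 80, 87]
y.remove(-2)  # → [93, 4, 80, 87]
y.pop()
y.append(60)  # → [93, 4, 80, 60]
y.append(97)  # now [93, 4, 80, 60, 97]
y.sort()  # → [4, 60, 80, 93, 97]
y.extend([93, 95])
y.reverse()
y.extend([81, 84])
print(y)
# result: [95, 93, 97, 93, 80, 60, 4, 81, 84]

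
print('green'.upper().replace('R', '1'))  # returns G1EEN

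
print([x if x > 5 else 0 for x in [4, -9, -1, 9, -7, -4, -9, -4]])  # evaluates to [0, 0, 0, 9, 0, 0, 0, 0]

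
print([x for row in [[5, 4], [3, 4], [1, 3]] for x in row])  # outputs [5, 4, 3, 4, 1, 3]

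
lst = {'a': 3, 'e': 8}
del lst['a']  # {'e': 8}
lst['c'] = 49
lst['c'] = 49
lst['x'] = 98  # {'e': 8, 'c': 49, 'x': 98}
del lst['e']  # {'c': 49, 'x': 98}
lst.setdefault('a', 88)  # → 88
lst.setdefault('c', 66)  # 49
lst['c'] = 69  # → {'c': 69, 'x': 98, 'a': 88}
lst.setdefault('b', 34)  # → 34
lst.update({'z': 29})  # {'c': 69, 'x': 98, 'a': 88, 'b': 34, 'z': 29}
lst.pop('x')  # 98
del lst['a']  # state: {'c': 69, 'b': 34, 'z': 29}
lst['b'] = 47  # {'c': 69, 'b': 47, 'z': 29}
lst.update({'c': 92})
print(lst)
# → {'c': 92, 'b': 47, 'z': 29}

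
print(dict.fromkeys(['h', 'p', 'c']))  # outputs {'h': None, 'p': None, 'c': None}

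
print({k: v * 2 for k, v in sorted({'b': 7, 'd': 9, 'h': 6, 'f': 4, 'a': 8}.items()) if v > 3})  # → {'a': 16, 'b': 14, 'd': 18, 'f': 8, 'h': 12}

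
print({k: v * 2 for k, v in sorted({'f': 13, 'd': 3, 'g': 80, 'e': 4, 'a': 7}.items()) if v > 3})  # {'a': 14, 'e': 8, 'f': 26, 'g': 160}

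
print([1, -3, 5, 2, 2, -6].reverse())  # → None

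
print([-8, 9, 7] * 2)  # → [-8, 9, 7, -8, 9, 7]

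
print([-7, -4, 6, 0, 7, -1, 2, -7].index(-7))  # 0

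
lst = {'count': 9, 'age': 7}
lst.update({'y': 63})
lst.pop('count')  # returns 9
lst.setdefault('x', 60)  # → 60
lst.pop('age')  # 7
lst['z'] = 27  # {'y': 63, 'x': 60, 'z': 27}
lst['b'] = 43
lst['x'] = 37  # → {'y': 63, 'x': 37, 'z': 27, 'b': 43}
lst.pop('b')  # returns 43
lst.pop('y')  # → 63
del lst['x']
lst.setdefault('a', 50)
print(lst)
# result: {'z': 27, 'a': 50}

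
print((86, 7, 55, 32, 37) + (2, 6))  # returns (86, 7, 55, 32, 37, 2, 6)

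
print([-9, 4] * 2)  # [-9, 4, -9, 4]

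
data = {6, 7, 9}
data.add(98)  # {6, 7, 9, 98}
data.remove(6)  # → {7, 9, 98}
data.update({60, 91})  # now {7, 9, 60, 91, 98}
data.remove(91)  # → {7, 9, 60, 98}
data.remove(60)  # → {7, 9, 98}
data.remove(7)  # {9, 98}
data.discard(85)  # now {9, 98}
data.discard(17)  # {9, 98}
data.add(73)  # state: {9, 73, 98}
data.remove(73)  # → {9, 98}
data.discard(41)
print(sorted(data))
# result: [9, 98]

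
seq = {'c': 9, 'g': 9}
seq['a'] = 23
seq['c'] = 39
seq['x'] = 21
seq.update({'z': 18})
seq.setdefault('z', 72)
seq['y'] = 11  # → {'c': 39, 'g': 9, 'a': 23, 'x': 21, 'z': 18, 'y': 11}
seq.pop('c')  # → 39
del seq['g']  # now {'a': 23, 'x': 21, 'z': 18, 'y': 11}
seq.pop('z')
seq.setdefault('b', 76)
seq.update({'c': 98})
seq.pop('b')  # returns 76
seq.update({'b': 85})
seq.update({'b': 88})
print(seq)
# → {'a': 23, 'x': 21, 'y': 11, 'c': 98, 'b': 88}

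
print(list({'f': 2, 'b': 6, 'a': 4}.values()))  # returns [2, 6, 4]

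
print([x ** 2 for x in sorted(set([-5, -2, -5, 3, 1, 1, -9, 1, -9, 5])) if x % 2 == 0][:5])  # [4]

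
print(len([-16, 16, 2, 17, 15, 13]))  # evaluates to 6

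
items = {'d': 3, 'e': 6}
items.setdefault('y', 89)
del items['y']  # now {'d': 3, 'e': 6}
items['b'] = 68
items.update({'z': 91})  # {'d': 3, 'e': 6, 'b': 68, 'z': 91}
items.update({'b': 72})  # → {'d': 3, 'e': 6, 'b': 72, 'z': 91}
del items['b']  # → {'d': 3, 'e': 6, 'z': 91}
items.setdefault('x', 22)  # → 22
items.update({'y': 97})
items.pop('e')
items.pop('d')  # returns 3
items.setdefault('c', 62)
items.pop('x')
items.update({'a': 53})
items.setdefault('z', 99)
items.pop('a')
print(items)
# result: {'z': 91, 'y': 97, 'c': 62}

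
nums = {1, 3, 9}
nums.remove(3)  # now {1, 9}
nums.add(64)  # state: {1, 9, 64}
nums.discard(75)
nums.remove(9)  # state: {1, 64}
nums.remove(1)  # {64}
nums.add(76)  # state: {64, 76}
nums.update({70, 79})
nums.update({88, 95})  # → {64, 70, 76, 79, 88, 95}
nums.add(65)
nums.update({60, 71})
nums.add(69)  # {60, 64, 65, 69, 70, 71, 76, 79, 88, 95}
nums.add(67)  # {60, 64, 65, 67, 69, 70, 71, 76, 79, 88, 95}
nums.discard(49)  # {60, 64, 65, 67, 69, 70, 71, 76, 79, 88, 95}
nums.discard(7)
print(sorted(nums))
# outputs [60, 64, 65, 67, 69, 70, 71, 76, 79, 88, 95]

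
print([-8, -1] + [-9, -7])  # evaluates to [-8, -1, -9, -7]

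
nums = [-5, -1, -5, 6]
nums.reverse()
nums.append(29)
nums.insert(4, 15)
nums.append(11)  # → [6, -5, -1, -5, 15, 29, 11]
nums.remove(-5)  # [6, -1, -5, 15, 29, 11]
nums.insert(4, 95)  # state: [6, -1, -5, 15, 95, 29, 11]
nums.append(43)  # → [6, -1, -5, 15, 95, 29, 11, 43]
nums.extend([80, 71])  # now [6, -1, -5, 15, 95, 29, 11, 43, 80, 71]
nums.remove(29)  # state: [6, -1, -5, 15, 95, 11, 43, 80, 71]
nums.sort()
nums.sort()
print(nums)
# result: [-5, -1, 6, 11, 15, 43, 71, 80, 95]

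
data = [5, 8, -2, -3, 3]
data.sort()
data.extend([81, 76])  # [-3, -2, 3, 5, 8, 81, 76]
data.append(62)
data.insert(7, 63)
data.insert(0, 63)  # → [63, -3, -2, 3, 5, 8, 81, 76, 63, 62]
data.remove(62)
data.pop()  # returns 63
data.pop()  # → 76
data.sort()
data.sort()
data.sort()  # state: [-3, -2, 3, 5, 8, 63, 81]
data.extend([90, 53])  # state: [-3, -2, 3, 5, 8, 63, 81, 90, 53]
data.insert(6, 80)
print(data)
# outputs [-3, -2, 3, 5, 8, 63, 80, 81, 90, 53]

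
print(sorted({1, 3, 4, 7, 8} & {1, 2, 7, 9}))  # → [1, 7]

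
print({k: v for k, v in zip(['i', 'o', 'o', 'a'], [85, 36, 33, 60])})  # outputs {'i': 85, 'o': 33, 'a': 60}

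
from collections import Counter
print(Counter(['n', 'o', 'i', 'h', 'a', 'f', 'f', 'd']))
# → Counter({'f': 2, 'n': 1, 'o': 1, 'i': 1, 'h': 1, 'a': 1, 'd': 1})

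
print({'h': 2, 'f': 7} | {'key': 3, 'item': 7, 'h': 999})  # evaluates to {'h': 999, 'f': 7, 'key': 3, 'item': 7}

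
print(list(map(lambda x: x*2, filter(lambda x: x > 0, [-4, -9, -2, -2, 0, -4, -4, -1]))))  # []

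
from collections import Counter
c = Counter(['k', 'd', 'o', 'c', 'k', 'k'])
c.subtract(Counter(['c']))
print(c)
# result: Counter({'k': 3, 'd': 1, 'o': 1, 'c': 0})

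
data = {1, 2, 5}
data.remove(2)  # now {1, 5}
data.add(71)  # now {1, 5, 71}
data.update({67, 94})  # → {1, 5, 67, 71, 94}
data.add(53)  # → {1, 5, 53, 67, 71, 94}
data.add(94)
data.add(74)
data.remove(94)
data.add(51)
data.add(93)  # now {1, 5, 51, 53, 67, 71, 74, 93}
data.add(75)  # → {1, 5, 51, 53, 67, 71, 74, 75, 93}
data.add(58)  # {1, 5, 51, 53, 58, 67, 71, 74, 75, 93}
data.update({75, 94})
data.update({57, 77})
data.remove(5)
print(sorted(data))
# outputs [1, 51, 53, 57, 58, 67, 71, 74, 75, 77, 93, 94]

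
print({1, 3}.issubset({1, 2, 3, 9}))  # True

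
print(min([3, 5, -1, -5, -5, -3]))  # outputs -5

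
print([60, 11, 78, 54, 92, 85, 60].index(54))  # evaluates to 3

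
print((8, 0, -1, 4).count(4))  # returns 1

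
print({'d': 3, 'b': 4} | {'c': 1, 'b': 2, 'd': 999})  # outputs {'d': 999, 'b': 2, 'c': 1}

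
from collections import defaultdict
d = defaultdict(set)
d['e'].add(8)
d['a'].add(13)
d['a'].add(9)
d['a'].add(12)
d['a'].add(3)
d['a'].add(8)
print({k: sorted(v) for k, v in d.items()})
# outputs {'e': [8], 'a': [3, 8, 9, 12, 13]}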